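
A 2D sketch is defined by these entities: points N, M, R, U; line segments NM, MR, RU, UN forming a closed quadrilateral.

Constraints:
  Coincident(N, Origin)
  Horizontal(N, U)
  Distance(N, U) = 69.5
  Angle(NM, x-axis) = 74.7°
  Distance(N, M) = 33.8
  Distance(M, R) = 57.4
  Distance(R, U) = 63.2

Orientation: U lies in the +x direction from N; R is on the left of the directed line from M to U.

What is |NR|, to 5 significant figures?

85.103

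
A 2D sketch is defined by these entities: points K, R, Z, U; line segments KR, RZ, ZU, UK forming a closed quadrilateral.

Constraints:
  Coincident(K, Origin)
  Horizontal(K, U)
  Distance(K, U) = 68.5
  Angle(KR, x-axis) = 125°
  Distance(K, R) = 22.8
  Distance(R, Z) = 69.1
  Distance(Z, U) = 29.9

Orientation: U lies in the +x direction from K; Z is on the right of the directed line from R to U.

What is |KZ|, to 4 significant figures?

48.79

Checks: |RZ| = 69.10 ✓; |ZU| = 29.90 ✓.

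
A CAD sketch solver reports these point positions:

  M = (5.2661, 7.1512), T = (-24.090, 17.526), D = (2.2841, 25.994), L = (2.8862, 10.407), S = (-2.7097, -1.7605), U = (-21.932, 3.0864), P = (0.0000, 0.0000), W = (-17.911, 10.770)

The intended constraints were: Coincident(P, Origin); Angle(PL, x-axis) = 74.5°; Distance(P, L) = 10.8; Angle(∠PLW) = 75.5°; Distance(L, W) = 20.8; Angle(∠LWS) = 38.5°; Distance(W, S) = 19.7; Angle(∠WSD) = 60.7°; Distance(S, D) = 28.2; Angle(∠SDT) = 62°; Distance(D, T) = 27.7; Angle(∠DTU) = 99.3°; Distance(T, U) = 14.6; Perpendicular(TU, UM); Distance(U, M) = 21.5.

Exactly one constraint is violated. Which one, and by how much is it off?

Distance(U, M) = 21.5 — off by 6.00.

P = (0.00, 0.00) ✓; PL at 74.50° ✓; |PL| = 10.80 ✓; ∠PLW = 75.50° ✓; |LW| = 20.80 ✓; ∠LWS = 38.50° ✓; |WS| = 19.70 ✓; ∠WSD = 60.70° ✓; |SD| = 28.20 ✓; ∠SDT = 62.00° ✓; |DT| = 27.70 ✓; ∠DTU = 99.30° ✓; |TU| = 14.60 ✓; ∠(TU, UM) = 90.00° ✓; |UM| = 27.50 ✗.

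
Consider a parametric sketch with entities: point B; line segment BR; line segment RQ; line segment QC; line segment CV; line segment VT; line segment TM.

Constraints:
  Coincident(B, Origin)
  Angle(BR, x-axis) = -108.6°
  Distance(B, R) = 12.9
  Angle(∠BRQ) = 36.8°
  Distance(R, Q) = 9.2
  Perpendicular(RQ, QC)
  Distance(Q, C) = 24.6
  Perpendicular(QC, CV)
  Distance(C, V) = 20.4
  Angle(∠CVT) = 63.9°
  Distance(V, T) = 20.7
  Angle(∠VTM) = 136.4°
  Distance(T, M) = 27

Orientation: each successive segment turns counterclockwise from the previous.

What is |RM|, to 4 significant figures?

23.47

∠CVT = 63.9° gives VT at -29.30° from the x-axis; with |VT| = 20.7, T = (-9.251, -8.467). ∠VTM = 136.4° gives TM at 14.30° from the x-axis; with |TM| = 27.0, M = (16.91, -1.798). Then |RM| = |M − R| = 23.47.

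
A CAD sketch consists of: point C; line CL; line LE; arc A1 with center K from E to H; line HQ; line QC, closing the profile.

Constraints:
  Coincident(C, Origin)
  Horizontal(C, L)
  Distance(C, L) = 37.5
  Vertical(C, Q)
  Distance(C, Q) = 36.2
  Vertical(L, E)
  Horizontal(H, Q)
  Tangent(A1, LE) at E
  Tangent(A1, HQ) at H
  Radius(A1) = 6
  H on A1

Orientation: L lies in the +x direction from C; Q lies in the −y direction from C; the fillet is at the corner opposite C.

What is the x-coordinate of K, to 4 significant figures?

31.50

C is at the origin; CL is horizontal with |CL| = 37.5 and L on the +x side, so L = (37.50, 0.000). C and Q share the same x with |CQ| = 36.2 and Q on the −y side, so Q = (0.000, -36.20). The virtual corner opposite C is at (37.50, -36.20). Tangency of A1 to LE means the radius KE is perpendicular to LE and tangency of A1 to HQ means the radius KH is perpendicular to HQ, with radius 6.0, so the center K sits 6.0 in from both sides at K = (31.50, -30.20). So K.x = 31.50.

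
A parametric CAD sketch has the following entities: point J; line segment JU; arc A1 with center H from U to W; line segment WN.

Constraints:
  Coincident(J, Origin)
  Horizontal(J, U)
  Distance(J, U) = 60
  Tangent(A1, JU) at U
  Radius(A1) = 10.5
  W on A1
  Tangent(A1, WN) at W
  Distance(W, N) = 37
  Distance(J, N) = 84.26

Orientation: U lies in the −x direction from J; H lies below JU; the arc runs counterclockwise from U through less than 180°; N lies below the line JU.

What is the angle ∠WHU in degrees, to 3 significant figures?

91.7°

J is at the origin; J and U share the same y with |JU| = 60.0 and U on the −x side, so U = (-60.0, 0.00). Tangency of A1 to JU means the radius HU is perpendicular to JU, so H = U + (0, -10.5) = (-60.0, -10.5). Since HW ⟂ WN (tangency), |HN| = √(10.5² + 37.0²) = 38.5 regardless of where W sits on A1. So N lies on both circle(J, 84.26) and circle(H, 38.5); the below-JU intersection is N = (-69.4, -47.8). W is the foot of the tangent from N: W = (-70.5, -10.8).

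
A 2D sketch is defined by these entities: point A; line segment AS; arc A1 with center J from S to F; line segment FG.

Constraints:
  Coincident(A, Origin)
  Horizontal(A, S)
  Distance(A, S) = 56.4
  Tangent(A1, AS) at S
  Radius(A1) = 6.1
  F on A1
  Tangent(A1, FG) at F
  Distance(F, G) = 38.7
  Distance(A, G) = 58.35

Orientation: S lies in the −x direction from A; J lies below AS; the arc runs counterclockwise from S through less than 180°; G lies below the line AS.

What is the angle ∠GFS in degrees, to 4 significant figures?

118.6°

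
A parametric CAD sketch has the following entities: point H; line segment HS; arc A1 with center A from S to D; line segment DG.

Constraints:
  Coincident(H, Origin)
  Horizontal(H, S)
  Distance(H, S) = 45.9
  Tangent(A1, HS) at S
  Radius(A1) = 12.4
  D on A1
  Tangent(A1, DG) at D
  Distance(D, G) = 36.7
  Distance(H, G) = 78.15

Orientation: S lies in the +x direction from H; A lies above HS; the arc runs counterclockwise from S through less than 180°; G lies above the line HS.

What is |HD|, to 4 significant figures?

59.30

Checks: |HS| = 45.90 ✓; |AD| = 12.40 ✓; ∠(AD, DG) = 90.00° ✓; |DG| = 36.70 ✓; |HG| = 78.15 ✓.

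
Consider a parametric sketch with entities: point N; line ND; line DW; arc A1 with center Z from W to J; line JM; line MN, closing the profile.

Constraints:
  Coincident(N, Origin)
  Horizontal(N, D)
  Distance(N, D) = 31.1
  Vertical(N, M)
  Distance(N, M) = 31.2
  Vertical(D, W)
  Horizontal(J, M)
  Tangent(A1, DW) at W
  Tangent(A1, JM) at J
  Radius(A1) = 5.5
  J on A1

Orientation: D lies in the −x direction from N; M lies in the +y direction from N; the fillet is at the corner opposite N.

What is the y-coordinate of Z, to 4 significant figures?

25.70

N is at the origin; N and D share the same y with |ND| = 31.1 and D on the −x side, so D = (-31.10, 0.000). N and M share the same x with |NM| = 31.2 and M on the +y side, so M = (0.000, 31.20). The virtual corner opposite N is at (-31.10, 31.20). The tangent condition forces ZW to be normal to DW and the tangent condition forces ZJ to be normal to JM, with radius 5.5, so the center Z sits 5.5 in from both sides at Z = (-25.60, 25.70). So Z.y = 25.70.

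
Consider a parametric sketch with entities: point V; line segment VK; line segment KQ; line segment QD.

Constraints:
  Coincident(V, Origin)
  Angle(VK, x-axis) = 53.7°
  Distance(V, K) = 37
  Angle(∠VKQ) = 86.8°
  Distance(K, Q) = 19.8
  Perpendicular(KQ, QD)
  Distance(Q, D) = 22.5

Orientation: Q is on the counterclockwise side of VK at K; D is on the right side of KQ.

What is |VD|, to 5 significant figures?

62.031

V is at the origin; VK runs at 53.7° with length 37.0, so K = 37.0·(cos 53.7°, sin 53.7°) = (21.904, 29.819). ∠VKQ = 86.8°, so KQ runs at 53.7° + (180° − 86.8°) = 146.90° from the x-axis; with |KQ| = 19.8, Q = K + 19.8·(cos 146.90°, sin 146.90°) = (5.3177, 40.632). KQ ⟂ QD; with |QD| = 22.5 on the right of KQ, D = Q + 22.5·(0.54610, 0.83772) = (17.605, 59.481). Then |VD| = |D − V| = 62.031.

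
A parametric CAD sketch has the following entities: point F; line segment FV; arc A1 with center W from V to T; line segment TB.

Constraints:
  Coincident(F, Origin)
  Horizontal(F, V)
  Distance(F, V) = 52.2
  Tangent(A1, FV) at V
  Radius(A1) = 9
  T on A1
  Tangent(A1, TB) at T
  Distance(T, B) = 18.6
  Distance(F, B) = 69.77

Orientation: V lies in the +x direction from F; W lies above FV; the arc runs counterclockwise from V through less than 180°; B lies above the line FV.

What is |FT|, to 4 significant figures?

61.38

F is at the origin; F and V share the same y with |FV| = 52.2 and V on the +x side, so V = (52.20, 0.000). Tangency of A1 to FV means the radius WV is perpendicular to FV, so W = V + (0, 9) = (52.20, 9.000). Since WT ⟂ TB (tangency), |WB| = √(9.0² + 18.6²) = 20.66 regardless of where T sits on A1. So B lies on both circle(F, 69.77) and circle(W, 20.66); the above-FV intersection is B = (65.07, 25.16). T is the foot of the tangent from B: T = (60.98, 7.018).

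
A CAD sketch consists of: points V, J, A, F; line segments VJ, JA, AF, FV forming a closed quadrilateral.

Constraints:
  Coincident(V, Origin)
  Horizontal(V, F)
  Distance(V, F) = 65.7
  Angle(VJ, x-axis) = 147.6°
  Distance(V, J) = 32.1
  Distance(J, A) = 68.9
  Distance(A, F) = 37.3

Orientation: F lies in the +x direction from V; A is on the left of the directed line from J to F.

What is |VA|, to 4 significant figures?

49.57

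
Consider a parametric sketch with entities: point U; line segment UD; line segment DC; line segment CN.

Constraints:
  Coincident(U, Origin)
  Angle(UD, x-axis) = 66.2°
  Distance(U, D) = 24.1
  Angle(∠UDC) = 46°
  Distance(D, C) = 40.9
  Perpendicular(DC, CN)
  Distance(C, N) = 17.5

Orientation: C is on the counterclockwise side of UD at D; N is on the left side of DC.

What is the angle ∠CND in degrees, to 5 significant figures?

66.835°

∠UDC = 46.0°, so DC runs at 66.2° + (180° − 46.0°) = 200.20° from the x-axis; with |DC| = 40.9, C = D + 40.9·(cos 200.20°, sin 200.20°) = (-28.659, 7.9278). DC ⟂ CN; with |CN| = 17.5 on the left of DC, N = C + 17.5·(0.34530, -0.93849) = (-22.616, -8.4958). Then cos ∠CND = NC·ND / (|NC||ND|), giving 66.835°.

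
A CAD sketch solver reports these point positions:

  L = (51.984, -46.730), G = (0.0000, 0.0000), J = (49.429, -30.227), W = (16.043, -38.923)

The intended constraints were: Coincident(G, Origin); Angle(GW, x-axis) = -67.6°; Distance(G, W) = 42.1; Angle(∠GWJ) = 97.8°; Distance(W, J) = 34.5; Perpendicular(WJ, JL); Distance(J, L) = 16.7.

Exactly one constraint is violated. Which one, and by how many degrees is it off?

Perpendicular(WJ, JL) — off by 5.80°.

G = (0.00, 0.00) ✓; GW at -67.60° ✓; |GW| = 42.10 ✓; ∠GWJ = 97.80° ✓; |WJ| = 34.50 ✓; ∠(WJ, JL) = 95.80° ✗; |JL| = 16.70 ✓.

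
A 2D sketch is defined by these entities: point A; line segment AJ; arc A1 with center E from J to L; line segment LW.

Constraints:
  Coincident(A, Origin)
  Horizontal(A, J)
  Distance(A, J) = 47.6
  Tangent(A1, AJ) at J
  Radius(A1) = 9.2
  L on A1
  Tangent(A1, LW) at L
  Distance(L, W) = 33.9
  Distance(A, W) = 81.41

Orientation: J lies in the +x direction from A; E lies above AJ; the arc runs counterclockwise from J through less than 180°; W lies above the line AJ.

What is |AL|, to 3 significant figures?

55.0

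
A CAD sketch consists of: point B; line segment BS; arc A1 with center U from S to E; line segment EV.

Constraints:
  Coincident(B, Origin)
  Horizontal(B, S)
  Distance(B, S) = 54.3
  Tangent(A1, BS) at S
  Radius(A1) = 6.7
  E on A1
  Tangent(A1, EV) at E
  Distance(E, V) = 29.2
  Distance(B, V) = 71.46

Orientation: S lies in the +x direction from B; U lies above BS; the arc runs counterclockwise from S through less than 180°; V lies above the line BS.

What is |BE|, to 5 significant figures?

61.341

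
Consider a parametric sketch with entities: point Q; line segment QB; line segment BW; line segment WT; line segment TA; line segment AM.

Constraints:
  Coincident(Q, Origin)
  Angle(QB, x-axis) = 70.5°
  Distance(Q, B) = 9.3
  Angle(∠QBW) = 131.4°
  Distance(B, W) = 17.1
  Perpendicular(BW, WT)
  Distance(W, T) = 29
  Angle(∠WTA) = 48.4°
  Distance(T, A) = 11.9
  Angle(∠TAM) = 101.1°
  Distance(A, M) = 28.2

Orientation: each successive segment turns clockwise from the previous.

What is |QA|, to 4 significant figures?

20.14

Q is at the origin; QB runs at 70.5° with length 9.3, so B = (3.104, 8.767). ∠QBW = 131.4° gives BW at 21.90° from the x-axis; with |BW| = 17.1, W = (18.97, 15.14). BW ⟂ WT, so WT runs at -68.10°; with |WT| = 29.0, T = (29.79, -11.76). ∠WTA = 48.4° gives TA at 160.3° from the x-axis; with |TA| = 11.9, A = (18.58, -7.751). Then |QA| = |A − Q| = 20.14.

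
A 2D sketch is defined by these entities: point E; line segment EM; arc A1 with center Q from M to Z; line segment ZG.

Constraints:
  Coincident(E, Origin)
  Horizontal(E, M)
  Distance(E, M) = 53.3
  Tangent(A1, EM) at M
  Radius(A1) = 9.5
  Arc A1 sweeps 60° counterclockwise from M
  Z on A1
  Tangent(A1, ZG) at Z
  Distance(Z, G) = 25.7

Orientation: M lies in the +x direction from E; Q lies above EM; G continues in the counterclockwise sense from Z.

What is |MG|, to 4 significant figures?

34.26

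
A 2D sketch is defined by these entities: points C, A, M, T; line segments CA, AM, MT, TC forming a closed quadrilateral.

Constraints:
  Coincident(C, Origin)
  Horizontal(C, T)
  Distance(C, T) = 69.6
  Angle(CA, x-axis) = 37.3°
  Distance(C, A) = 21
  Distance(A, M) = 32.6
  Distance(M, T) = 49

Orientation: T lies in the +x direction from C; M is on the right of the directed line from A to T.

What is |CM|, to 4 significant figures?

30.90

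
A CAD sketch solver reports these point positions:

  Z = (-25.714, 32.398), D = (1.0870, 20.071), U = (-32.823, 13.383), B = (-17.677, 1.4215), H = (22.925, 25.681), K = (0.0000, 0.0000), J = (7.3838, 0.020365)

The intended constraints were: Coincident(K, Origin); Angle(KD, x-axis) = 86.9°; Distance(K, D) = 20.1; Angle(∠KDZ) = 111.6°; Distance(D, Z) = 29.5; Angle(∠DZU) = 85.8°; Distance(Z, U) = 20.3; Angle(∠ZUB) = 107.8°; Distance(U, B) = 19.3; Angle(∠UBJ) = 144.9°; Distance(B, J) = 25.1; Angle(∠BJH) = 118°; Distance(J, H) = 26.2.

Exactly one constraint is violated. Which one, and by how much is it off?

Distance(J, H) = 26.2 — off by 3.80.

K = (0.00, 0.00) ✓; KD at 86.90° ✓; |KD| = 20.10 ✓; ∠KDZ = 111.6° ✓; |DZ| = 29.50 ✓; ∠DZU = 85.80° ✓; |ZU| = 20.30 ✓; ∠ZUB = 107.8° ✓; |UB| = 19.30 ✓; ∠UBJ = 144.9° ✓; |BJ| = 25.10 ✓; ∠BJH = 118.0° ✓; |JH| = 30.00 ✗.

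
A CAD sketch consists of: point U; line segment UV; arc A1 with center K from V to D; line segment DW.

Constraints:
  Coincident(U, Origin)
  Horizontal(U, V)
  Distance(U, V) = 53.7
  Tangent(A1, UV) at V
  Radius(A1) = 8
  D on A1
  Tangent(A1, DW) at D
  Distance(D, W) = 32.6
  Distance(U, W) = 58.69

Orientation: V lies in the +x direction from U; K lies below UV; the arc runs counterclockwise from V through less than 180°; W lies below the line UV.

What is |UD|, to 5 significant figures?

46.314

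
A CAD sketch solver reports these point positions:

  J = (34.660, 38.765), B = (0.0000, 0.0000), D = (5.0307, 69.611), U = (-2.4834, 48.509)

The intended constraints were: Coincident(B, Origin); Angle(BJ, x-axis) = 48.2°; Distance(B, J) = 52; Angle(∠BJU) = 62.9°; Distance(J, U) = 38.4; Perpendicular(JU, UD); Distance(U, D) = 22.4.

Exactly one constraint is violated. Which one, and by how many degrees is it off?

Perpendicular(JU, UD) — off by 4.90°.

B = (0.00, 0.00) ✓; BJ at 48.20° ✓; |BJ| = 52.00 ✓; ∠BJU = 62.90° ✓; |JU| = 38.40 ✓; ∠(JU, UD) = 94.90° ✗; |UD| = 22.40 ✓.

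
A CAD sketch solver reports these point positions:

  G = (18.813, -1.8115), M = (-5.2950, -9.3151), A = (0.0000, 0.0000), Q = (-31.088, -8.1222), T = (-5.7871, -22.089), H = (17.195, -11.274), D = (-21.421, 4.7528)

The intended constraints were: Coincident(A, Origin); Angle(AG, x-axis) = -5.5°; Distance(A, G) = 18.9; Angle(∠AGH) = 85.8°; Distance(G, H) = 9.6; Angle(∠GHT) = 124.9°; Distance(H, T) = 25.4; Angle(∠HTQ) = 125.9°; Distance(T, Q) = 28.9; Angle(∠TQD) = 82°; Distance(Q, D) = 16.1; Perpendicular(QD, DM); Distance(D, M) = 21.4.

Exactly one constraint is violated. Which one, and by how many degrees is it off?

Perpendicular(QD, DM) — off by 4.20°.

A = (0.00, 0.00) ✓; AG at -5.500° ✓; |AG| = 18.90 ✓; ∠AGH = 85.80° ✓; |GH| = 9.600 ✓; ∠GHT = 124.9° ✓; |HT| = 25.40 ✓; ∠HTQ = 125.9° ✓; |TQ| = 28.90 ✓; ∠TQD = 82.00° ✓; |QD| = 16.10 ✓; ∠(QD, DM) = 94.20° ✗; |DM| = 21.40 ✓.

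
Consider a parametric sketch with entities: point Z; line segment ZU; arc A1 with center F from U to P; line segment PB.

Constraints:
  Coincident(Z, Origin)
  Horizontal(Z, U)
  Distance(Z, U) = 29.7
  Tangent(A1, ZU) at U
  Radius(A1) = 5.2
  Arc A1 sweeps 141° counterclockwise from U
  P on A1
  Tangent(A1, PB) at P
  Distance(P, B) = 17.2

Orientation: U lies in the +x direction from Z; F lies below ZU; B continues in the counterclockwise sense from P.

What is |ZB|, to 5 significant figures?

44.567

On A1, U sits at bearing 90° from F; a 141° counterclockwise sweep puts P at bearing 231°, so P = F + 5.2·(cos 231°, sin 231°) = (26.428, -9.2412). The tangent condition forces FP to be normal to PB, so PB runs along (−sin 231°, cos 231°); with |PB| = 17.2, B = (39.794, -20.065). Then |ZB| = |B − Z| = 44.567.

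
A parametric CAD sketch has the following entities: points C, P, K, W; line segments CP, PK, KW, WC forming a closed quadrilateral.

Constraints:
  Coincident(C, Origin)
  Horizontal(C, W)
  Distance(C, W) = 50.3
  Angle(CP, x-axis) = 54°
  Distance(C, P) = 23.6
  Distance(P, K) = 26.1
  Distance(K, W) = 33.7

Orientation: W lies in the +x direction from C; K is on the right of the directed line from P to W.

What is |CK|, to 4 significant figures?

18.57

C is at the origin; C and W share the same y with |CW| = 50.3 and W in +x, so W = (50.3, 0). CP runs at 54.0° with |CP| = 23.6, so P = (13.87, 19.09). K is determined by |PK| = 26.1 and |KW| = 33.7 together: it lies at the intersection of circle(P, 26.1) and circle(W, 33.7). With |PW| = 41.13, the foot of the radical line on PW is 15.04 from P and the perpendicular offset is √(26.1² − 15.04²) = 21.33. Taking the right-of-PW solution: K = (17.29, -6.782).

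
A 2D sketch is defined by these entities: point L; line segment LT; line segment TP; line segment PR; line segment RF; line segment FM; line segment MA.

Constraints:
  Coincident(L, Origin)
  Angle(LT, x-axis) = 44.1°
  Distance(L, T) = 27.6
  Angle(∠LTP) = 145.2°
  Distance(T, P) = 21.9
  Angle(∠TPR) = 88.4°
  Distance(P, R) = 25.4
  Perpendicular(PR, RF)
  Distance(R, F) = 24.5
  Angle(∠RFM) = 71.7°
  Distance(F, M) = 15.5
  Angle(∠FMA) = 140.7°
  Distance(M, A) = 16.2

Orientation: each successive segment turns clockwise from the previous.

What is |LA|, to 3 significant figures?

41.0

L is at the origin; LT runs at 44.1° with length 27.6, so T = (19.8, 19.2). ∠LTP = 145.2° gives TP at 9.30° from the x-axis; with |TP| = 21.9, P = (41.4, 22.7). ∠TPR = 88.4° gives PR at -82.3° from the x-axis; with |PR| = 25.4, R = (44.8, -2.42). PR is perpendicular to RF, so RF runs at -172°; with |RF| = 24.5, F = (20.6, -5.71). ∠RFM = 71.7° gives FM at 79.4° from the x-axis; with |FM| = 15.5, M = (23.4, 9.53). ∠FMA = 140.7° gives MA at 40.1° from the x-axis; with |MA| = 16.2, A = (35.8, 20.0). Then |LA| = |A − L| = 41.0.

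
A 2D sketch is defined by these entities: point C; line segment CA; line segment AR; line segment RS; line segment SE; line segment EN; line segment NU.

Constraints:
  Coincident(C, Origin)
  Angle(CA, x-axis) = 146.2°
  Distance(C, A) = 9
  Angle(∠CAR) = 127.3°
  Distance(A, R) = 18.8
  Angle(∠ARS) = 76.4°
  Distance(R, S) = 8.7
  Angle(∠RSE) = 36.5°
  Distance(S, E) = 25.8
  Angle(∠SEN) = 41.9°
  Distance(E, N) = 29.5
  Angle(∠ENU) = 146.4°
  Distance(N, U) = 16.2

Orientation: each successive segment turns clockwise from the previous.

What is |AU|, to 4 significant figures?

43.25

∠SEN = 41.9° gives EN at 68.30° from the x-axis; with |EN| = 29.5, N = (-12.26, 38.18). ∠ENU = 146.4° gives NU at 34.70° from the x-axis; with |NU| = 16.2, U = (1.056, 47.41). Then |AU| = |U − A| = 43.25.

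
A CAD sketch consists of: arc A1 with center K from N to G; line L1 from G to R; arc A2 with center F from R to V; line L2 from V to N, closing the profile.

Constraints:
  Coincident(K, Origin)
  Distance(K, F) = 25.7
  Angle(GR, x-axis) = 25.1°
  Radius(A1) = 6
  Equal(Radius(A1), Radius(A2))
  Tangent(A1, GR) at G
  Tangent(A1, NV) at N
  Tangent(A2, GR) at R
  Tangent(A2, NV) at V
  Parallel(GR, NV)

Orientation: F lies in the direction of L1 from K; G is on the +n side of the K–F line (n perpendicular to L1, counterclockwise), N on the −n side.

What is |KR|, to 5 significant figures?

26.391

The slot axis is L1's direction at 25.1°, so u = (cos 25.1°, sin 25.1°) = (0.90557, 0.42420) and n = (−sin 25.1°, cos 25.1°) = (-0.42420, 0.90557). K is at the origin and F lies 25.7 along u from K, so F = 25.7·u = (23.273, 10.902). Tangency of A1 to both parallel lines with radius 6.0 puts G and N at K ± 6.0·n: G = (-2.5452, 5.4334), N = (2.5452, -5.4334). Equal radii place R and V the same way about F: R = F + 6.0·n = (20.728, 16.335), V = F − 6.0·n = (25.818, 5.4685). Then |KR| = |R − K| = 26.391.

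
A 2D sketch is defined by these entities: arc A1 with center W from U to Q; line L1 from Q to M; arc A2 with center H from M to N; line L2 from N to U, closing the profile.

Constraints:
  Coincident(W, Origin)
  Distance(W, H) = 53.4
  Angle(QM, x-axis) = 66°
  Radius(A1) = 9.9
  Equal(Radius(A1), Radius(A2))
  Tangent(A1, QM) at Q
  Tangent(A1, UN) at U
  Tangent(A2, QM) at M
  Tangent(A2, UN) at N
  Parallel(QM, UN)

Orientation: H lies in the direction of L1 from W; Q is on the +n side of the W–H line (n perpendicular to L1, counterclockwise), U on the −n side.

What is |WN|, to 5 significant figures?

54.310

The slot axis is L1's direction at 66.0°, so u = (cos 66.0°, sin 66.0°) = (0.40674, 0.91355) and n = (−sin 66.0°, cos 66.0°) = (-0.91355, 0.40674). W is at the origin and H lies 53.4 along u from W, so H = 53.4·u = (21.720, 48.783). Tangency of A1 to both parallel lines with radius 9.9 puts Q and U at W ± 9.9·n: Q = (-9.0441, 4.0267), U = (9.0441, -4.0267). Equal radii place M and N the same way about H: M = H + 9.9·n = (12.676, 52.810), N = H − 9.9·n = (30.764, 44.757). Then |WN| = |N − W| = 54.310.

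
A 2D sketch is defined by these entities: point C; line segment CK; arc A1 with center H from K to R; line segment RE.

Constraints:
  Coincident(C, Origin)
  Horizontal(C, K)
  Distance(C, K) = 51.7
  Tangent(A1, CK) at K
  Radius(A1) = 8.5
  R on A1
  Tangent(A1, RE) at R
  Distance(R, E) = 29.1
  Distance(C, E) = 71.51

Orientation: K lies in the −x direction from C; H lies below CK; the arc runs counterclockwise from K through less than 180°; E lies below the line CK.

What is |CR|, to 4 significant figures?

60.76

Checks: |HK| = 8.500 ✓; |HR| = 8.500 ✓; ∠(HR, RE) = 90.00° ✓; |RE| = 29.10 ✓; |CE| = 71.51 ✓.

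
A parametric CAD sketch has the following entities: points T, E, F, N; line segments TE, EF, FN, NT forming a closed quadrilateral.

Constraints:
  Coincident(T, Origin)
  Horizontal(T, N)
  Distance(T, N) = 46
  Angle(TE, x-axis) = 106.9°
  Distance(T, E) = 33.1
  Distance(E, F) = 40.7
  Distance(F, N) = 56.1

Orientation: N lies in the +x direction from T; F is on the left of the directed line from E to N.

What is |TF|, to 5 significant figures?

58.119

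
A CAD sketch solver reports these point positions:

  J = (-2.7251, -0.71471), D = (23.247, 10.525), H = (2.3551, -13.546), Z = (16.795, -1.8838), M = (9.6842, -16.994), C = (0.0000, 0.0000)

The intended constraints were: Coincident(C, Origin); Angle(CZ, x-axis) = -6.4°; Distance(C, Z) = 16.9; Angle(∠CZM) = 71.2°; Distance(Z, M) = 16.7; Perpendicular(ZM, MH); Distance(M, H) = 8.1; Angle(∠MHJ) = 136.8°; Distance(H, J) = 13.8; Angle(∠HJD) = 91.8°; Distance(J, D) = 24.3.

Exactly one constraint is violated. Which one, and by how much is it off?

Distance(J, D) = 24.3 — off by 4.00.

C = (0.00, 0.00) ✓; CZ at -6.400° ✓; |CZ| = 16.90 ✓; ∠CZM = 71.20° ✓; |ZM| = 16.70 ✓; ∠(ZM, MH) = 89.99° ✓; |MH| = 8.100 ✓; ∠MHJ = 136.8° ✓; |HJ| = 13.80 ✓; ∠HJD = 91.80° ✓; |JD| = 28.30 ✗.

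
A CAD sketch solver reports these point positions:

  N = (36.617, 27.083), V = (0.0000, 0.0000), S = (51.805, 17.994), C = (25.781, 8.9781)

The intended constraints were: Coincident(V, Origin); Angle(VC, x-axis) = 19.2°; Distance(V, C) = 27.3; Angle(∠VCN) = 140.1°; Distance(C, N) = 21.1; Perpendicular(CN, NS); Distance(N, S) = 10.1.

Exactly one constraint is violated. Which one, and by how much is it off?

Distance(N, S) = 10.1 — off by 7.60.

V = (0.00, 0.00) ✓; VC at 19.20° ✓; |VC| = 27.30 ✓; ∠VCN = 140.1° ✓; |CN| = 21.10 ✓; ∠(CN, NS) = 90.00° ✓; |NS| = 17.70 ✗.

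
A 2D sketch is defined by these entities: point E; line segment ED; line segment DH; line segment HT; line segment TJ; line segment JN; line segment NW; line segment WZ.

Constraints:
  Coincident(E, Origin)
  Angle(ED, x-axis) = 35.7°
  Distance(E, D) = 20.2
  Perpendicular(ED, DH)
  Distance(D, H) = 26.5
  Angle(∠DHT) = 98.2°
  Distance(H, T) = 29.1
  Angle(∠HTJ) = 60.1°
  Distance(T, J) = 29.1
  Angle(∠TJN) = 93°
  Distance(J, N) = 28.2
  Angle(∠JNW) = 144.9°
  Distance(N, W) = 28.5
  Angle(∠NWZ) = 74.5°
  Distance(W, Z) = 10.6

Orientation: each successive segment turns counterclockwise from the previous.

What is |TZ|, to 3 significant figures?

45.2

∠JNW = 144.9° gives NW at 89.5° from the x-axis; with |NW| = 28.5, W = (16.3, 55.6). ∠NWZ = 74.5° gives WZ at -165° from the x-axis; with |WZ| = 10.6, Z = (6.07, 52.9). Then |TZ| = |Z − T| = 45.2.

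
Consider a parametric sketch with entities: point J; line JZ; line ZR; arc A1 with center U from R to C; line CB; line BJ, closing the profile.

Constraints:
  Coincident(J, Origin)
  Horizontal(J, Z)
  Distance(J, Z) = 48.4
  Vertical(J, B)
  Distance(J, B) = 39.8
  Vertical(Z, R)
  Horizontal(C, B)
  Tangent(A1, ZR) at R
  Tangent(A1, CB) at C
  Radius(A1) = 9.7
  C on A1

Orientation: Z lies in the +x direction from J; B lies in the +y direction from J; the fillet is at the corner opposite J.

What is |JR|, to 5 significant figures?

56.996

J is at the origin; JZ is horizontal with |JZ| = 48.4 and Z on the +x side, so Z = (48.400, 0.0000). JB is vertical with |JB| = 39.8 and B on the +y side, so B = (0.0000, 39.800). The virtual corner opposite J is at (48.400, 39.800). A1 meets ZR tangentially, so UR is at right angles to ZR and tangency of A1 to CB means the radius UC is perpendicular to CB, with radius 9.7, so the center U sits 9.7 in from both sides at U = (38.700, 30.100). That places the tangent points at R = (48.400, 30.100) on ZR and C = (38.700, 39.800) on CB. Then |JR| = |R − J| = 56.996.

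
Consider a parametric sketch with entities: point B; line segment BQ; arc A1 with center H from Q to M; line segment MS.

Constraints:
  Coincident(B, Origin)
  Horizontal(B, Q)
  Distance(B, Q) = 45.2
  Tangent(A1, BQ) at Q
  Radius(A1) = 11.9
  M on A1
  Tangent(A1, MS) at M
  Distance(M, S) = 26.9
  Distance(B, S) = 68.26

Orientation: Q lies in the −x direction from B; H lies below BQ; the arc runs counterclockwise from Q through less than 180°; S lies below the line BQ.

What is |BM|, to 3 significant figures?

58.4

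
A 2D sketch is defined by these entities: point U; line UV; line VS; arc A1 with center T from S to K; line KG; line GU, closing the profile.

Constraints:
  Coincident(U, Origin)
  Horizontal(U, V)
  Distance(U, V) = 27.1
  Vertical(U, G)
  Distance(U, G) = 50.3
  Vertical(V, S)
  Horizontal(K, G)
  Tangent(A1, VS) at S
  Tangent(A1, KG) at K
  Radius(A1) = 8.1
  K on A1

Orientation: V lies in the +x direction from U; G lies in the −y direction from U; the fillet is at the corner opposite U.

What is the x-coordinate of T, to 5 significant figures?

19.000

U is at the origin; U and V share the same y with |UV| = 27.1 and V on the +x side, so V = (27.100, 0.0000). UG is vertical with |UG| = 50.3 and G on the −y side, so G = (0.0000, -50.300). The virtual corner opposite U is at (27.100, -50.300). Tangency of A1 to VS means the radius TS is perpendicular to VS and since A1 is tangent to KG there, TK ⟂ KG, with radius 8.1, so the center T sits 8.1 in from both sides at T = (19.000, -42.200). So T.x = 19.000.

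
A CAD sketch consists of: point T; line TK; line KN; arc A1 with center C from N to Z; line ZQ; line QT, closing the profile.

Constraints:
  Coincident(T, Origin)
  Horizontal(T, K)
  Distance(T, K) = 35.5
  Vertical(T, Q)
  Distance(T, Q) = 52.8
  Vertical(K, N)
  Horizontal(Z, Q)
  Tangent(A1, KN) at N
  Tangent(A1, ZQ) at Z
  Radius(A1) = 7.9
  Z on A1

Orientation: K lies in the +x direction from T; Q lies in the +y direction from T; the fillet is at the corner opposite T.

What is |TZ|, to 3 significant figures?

59.6

T is at the origin; T and K share the same y with |TK| = 35.5 and K on the +x side, so K = (35.5, 0.00). T and Q share the same x with |TQ| = 52.8 and Q on the +y side, so Q = (0.00, 52.8). The virtual corner opposite T is at (35.5, 52.8). Tangency of A1 to KN means the radius CN is perpendicular to KN and A1 meets ZQ tangentially, so CZ is at right angles to ZQ, with radius 7.9, so the center C sits 7.9 in from both sides at C = (27.6, 44.9). That places the tangent points at N = (35.5, 44.9) on KN and Z = (27.6, 52.8) on ZQ. Then |TZ| = |Z − T| = 59.6.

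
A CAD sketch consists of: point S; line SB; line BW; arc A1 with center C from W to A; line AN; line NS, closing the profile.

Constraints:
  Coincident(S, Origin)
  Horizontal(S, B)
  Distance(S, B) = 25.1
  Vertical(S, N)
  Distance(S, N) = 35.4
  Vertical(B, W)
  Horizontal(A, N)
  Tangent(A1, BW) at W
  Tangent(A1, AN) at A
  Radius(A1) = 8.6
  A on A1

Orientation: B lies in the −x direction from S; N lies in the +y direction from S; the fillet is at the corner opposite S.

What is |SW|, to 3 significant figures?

36.7

The virtual corner opposite S is at (-25.1, 35.4). A1 meets BW tangentially, so CW is at right angles to BW and A1 meets AN tangentially, so CA is at right angles to AN, with radius 8.6, so the center C sits 8.6 in from both sides at C = (-16.5, 26.8). That places the tangent points at W = (-25.1, 26.8) on BW and A = (-16.5, 35.4) on AN. Then |SW| = |W − S| = 36.7.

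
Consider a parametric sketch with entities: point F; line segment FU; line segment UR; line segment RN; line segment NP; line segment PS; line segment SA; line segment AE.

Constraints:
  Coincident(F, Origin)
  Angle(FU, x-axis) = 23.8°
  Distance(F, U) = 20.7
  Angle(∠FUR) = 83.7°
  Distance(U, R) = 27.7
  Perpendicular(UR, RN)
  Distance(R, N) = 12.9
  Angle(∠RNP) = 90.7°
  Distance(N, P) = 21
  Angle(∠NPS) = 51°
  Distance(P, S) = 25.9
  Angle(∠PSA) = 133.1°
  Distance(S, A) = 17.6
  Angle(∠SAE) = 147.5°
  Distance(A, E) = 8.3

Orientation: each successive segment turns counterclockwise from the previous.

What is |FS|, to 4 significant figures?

34.49

F is at the origin; FU runs at 23.8° with length 20.7, so U = (18.94, 8.353). ∠FUR = 83.7° gives UR at 120.1° from the x-axis; with |UR| = 27.7, R = (5.048, 32.32). The perpendicularity gives RN at right angles to UR, so RN runs at -149.9°; with |RN| = 12.9, N = (-6.113, 25.85). ∠RNP = 90.7° gives NP at -60.60° from the x-axis; with |NP| = 21.0, P = (4.196, 7.553). ∠NPS = 51.0° gives PS at 68.40° from the x-axis; with |PS| = 25.9, S = (13.73, 31.63). Then |FS| = |S − F| = 34.49.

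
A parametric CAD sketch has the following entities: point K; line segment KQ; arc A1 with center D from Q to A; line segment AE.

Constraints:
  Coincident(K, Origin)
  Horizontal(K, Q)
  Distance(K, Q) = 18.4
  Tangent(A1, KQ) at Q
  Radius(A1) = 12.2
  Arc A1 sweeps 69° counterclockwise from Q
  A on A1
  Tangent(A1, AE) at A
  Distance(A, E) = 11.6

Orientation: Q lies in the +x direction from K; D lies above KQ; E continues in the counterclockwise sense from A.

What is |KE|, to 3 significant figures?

38.7

K is at the origin; KQ is horizontal with |KQ| = 18.4 and Q on the +x side, so Q = (18.4, 0.00). The tangent condition forces DQ to be normal to KQ, so D = Q + (0, 12.2) = (18.4, 12.2). On A1, Q sits at bearing -90° from D; a 69° counterclockwise sweep puts A at bearing -21°, so A = D + 12.2·(cos -21°, sin -21°) = (29.8, 7.83). Since A1 is tangent to AE there, DA ⟂ AE, so AE runs along (−sin -21°, cos -21°); with |AE| = 11.6, E = (33.9, 18.7). Then |KE| = |E − K| = 38.7.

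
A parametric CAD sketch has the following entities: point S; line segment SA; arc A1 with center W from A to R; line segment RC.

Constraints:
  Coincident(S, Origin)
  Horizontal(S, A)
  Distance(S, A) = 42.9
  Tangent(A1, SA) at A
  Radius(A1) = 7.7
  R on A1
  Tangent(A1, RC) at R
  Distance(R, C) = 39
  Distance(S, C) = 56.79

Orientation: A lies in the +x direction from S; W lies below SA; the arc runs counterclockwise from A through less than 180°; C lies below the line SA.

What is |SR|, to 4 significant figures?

35.95

Checks: S = (0.00, 0.00) ✓; |WA| = 7.700 ✓; |WR| = 7.700 ✓; ∠(WR, RC) = 90.00° ✓; |RC| = 39.00 ✓; |SC| = 56.79 ✓.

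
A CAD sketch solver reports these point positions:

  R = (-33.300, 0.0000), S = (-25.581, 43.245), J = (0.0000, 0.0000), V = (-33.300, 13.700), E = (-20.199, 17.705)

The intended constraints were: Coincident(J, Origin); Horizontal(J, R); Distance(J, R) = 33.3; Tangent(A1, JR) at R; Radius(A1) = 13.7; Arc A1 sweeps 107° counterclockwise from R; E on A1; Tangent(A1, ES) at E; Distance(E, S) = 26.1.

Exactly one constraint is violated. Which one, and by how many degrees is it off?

Tangent(A1, ES) at E — off by 5.10°.

J = (0.00, 0.00) ✓; J.y = 0.00, R.y = 0.00 ✓; |JR| = 33.30 ✓; ∠(VR, RJ) = 90.00° ✓; |VR| = 13.70 ✓; bearing(V→E) − bearing(V→R) = 107.0° ✓; |VE| = 13.70 ✓; ∠(VE, ES) = 95.10° ✗; |ES| = 26.10 ✓.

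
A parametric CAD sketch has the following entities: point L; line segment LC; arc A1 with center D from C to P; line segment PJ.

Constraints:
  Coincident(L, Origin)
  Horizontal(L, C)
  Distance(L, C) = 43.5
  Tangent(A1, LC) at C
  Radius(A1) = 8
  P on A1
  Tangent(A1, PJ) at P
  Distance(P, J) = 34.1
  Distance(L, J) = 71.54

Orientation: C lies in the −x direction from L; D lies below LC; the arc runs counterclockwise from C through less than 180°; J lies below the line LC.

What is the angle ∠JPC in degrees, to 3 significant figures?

143°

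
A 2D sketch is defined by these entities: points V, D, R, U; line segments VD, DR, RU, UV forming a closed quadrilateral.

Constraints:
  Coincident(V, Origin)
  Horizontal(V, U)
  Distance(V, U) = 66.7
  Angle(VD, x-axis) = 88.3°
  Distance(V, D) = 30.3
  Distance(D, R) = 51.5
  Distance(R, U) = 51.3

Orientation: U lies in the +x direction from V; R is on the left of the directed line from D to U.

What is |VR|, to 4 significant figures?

68.87

Checks: |DR| = 51.50 ✓; |RU| = 51.30 ✓.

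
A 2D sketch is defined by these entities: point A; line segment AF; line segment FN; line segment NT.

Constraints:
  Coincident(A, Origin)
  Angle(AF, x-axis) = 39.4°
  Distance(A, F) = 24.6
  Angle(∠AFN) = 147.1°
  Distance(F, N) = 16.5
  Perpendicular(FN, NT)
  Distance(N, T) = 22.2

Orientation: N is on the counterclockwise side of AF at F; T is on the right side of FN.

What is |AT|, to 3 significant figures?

51.4

A is at the origin; AF runs at 39.4° with length 24.6, so F = 24.6·(cos 39.4°, sin 39.4°) = (19.0, 15.6). ∠AFN = 147.1°, so FN runs at 39.4° + (180° − 147.1°) = 72.3° from the x-axis; with |FN| = 16.5, N = F + 16.5·(cos 72.3°, sin 72.3°) = (24.0, 31.3). FN ⟂ NT; with |NT| = 22.2 on the right of FN, T = N + 22.2·(0.953, -0.304) = (45.2, 24.6). Then |AT| = |T − A| = 51.4.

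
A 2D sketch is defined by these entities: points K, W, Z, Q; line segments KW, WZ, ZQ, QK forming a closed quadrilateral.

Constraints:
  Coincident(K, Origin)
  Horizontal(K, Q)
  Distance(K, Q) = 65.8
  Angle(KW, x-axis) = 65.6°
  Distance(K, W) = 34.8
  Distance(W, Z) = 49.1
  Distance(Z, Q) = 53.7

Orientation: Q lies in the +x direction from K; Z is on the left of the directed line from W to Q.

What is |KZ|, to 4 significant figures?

79.08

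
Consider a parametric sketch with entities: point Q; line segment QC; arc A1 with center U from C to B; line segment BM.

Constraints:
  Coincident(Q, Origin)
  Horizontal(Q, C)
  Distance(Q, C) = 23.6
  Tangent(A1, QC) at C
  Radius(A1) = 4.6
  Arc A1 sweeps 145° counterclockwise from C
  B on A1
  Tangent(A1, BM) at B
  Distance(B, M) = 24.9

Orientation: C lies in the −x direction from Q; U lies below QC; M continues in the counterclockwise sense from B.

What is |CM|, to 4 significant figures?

28.78

On A1, C sits at bearing 90° from U; a 145° counterclockwise sweep puts B at bearing 235°, so B = U + 4.6·(cos 235°, sin 235°) = (-26.24, -8.368). Tangency of A1 to BM means the radius UB is perpendicular to BM, so BM runs along (−sin 235°, cos 235°); with |BM| = 24.9, M = (-5.842, -22.65). Then |CM| = |M − C| = 28.78.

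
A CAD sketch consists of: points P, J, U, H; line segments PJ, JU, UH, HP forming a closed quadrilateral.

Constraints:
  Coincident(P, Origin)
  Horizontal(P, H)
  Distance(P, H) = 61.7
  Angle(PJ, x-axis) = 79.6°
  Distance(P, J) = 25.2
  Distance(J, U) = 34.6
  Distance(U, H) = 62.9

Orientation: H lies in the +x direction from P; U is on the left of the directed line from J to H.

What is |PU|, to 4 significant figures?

58.05

Checks: |JU| = 34.60 ✓; |UH| = 62.90 ✓.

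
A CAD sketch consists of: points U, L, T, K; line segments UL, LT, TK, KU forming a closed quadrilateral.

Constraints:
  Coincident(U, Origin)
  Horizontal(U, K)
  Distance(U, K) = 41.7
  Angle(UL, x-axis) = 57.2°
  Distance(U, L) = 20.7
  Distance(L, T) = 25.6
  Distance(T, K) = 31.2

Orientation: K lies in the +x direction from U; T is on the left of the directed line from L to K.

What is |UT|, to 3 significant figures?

45.0

Checks: |LT| = 25.60 ✓; |TK| = 31.20 ✓.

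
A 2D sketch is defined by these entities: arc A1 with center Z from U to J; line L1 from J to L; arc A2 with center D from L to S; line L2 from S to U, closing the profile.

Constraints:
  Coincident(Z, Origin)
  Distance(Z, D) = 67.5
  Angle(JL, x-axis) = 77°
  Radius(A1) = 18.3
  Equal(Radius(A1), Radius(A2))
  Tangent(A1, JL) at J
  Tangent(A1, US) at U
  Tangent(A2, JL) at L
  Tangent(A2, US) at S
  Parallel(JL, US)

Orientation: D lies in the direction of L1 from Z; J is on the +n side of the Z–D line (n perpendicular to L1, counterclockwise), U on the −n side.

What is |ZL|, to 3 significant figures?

69.9

Tangency of A1 to both parallel lines with radius 18.3 puts J and U at Z ± 18.3·n: J = (-17.8, 4.12), U = (17.8, -4.12). Equal radii place L and S the same way about D: L = D + 18.3·n = (-2.65, 69.9), S = D − 18.3·n = (33.0, 61.7). Then |ZL| = |L − Z| = 69.9.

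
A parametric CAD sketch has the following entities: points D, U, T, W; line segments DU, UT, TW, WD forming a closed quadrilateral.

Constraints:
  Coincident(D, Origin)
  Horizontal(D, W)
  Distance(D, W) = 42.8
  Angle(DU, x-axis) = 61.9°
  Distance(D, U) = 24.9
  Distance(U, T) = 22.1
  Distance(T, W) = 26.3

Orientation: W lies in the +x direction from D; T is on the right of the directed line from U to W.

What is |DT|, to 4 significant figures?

16.51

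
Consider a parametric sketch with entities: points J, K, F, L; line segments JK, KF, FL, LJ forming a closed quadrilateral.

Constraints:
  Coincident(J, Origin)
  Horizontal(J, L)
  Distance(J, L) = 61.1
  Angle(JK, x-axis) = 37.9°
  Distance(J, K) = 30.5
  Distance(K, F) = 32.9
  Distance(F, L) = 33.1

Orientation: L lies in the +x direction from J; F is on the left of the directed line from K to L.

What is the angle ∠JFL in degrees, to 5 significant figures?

71.441°

Checks: |KF| = 32.90 ✓; |FL| = 33.10 ✓.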